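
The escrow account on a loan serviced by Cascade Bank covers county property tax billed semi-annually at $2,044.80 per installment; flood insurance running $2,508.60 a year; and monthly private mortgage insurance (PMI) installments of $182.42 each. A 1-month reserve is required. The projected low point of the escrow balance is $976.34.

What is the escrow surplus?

$244.07

County property tax = $2,044.80 × 2 = $4,089.60 annually
Flood insurance = $2,508.60 annually
Private mortgage insurance (PMI) = $182.42 × 12 = $2,189.04 annually
Combined annual = $4,089.60 + $2,508.60 + $2,189.04 = $8,787.24
Monthly escrow = $8,787.24 ÷ 12 = $732.27
Cushion = 1 × $732.27 = $732.27
Surplus = $976.34 − $732.27 = $244.07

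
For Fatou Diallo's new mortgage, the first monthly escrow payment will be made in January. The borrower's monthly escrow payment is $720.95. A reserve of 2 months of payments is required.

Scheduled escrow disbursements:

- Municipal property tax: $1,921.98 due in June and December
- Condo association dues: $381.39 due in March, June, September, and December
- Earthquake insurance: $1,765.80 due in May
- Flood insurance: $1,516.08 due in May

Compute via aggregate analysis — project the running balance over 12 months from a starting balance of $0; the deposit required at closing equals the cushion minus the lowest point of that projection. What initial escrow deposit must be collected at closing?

Cushion = 2 × $720.95 = $1,441.90
Trial balance (start $0, +$720.95 each month, − disbursements):
  Jan: +$720.95 → $720.95
  Feb: +$720.95 → $1,441.90
  Mar: +$720.95 − $381.39 → $1,781.46
  Apr: +$720.95 → $2,502.41
  May: +$720.95 − $3,281.88 → -$58.52
  Jun: +$720.95 − $2,303.37 → -$1,640.94
  Jul: +$720.95 → -$919.99
  Aug: +$720.95 → -$199.04
  Sep: +$720.95 − $381.39 → $140.52
  Oct: +$720.95 → $861.47
  Nov: +$720.95 → $1,582.42
  Dec: +$720.95 − $2,303.37 → $0.00
Lowest trial balance = -$1,640.94 (Jun)
Initial deposit = cushion − low point = $1,441.90 − (-$1,640.94) = $3,082.84

$3,082.84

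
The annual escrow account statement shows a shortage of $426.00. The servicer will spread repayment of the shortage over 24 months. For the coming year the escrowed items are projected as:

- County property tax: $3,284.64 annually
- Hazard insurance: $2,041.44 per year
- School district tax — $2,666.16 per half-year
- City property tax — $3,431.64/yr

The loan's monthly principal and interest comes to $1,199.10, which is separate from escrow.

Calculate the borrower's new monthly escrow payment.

County property tax — $3,284.64/yr
Hazard insurance — $2,041.44/yr
School district tax — $2,666.16 × 2 = $5,332.32/yr
City property tax — $3,431.64/yr
Yearly total = $3,284.64 + $2,041.44 + $5,332.32 + $3,431.64 = $14,090.04
Per month = $14,090.04 / 12 = $1,174.17
Shortage per month = $426.00 / 24 = $17.75
Adjusted monthly = $1,174.17 + $17.75 = $1,191.92

$1,191.92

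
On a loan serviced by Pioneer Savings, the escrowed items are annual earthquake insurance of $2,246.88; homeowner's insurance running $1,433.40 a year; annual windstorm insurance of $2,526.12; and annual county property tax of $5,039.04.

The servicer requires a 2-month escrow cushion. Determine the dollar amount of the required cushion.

Earthquake insurance = $2,246.88/yr
Homeowner's insurance = $1,433.40/yr
Windstorm insurance = $2,526.12/yr
County property tax = $5,039.04/yr
Total annual escrow = $2,246.88 + $1,433.40 + $2,526.12 + $5,039.04 = $11,245.44
Base monthly escrow = $11,245.44 / 12 = $937.12
Reserve = 2 × $937.12 = $1,874.24

$1,874.24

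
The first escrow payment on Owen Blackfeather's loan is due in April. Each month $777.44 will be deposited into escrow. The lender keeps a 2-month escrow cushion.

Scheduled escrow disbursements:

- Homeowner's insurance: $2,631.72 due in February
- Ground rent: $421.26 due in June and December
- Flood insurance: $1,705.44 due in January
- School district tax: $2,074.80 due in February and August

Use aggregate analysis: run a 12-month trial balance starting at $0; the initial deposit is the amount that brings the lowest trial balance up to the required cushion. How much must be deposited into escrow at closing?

$2,332.32

Cushion = 2 × $777.44 = $1,554.88
Trial balance (start $0, +$777.44 each month, − disbursements):
  Apr: +$777.44 → $777.44
  May: +$777.44 → $1,554.88
  Jun: +$777.44 − $421.26 → $1,911.06
  Jul: +$777.44 → $2,688.50
  Aug: +$777.44 − $2,074.80 → $1,391.14
  Sep: +$777.44 → $2,168.58
  Oct: +$777.44 → $2,946.02
  Nov: +$777.44 → $3,723.46
  Dec: +$777.44 − $421.26 → $4,079.64
  Jan: +$777.44 − $1,705.44 → $3,151.64
  Feb: +$777.44 − $4,706.52 → -$777.44
  Mar: +$777.44 → $0.00
Lowest trial balance = -$777.44 (Feb)
Initial deposit = cushion − low point = $1,554.88 − (-$777.44) = $2,332.32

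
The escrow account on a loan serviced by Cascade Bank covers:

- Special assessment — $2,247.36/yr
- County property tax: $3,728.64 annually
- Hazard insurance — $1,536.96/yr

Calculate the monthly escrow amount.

$626.08

Special assessment — $2,247.36
County property tax — $3,728.64
Hazard insurance — $1,536.96
Total annual escrow = $7,512.96
Per month = $7,512.96 / 12 = $626.08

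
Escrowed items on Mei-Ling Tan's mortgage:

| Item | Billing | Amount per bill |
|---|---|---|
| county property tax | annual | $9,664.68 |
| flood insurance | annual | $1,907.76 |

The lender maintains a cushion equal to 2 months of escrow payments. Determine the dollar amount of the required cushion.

$1,928.74

County property tax — $9,664.68 per year
Flood insurance — $1,907.76 per year
Annual escrow total = $9,664.68 + $1,907.76 = $11,572.44
Per month = $11,572.44 / 12 = $964.37
Required cushion = 2 × $964.37 = $1,928.74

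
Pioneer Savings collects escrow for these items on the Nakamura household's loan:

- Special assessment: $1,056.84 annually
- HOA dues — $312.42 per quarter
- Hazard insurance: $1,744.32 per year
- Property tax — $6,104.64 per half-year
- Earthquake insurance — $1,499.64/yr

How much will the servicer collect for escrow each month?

Special assessment: $1,056.84 per year
HOA dues: $312.42 × 4 = $1,249.68 per year
Hazard insurance: $1,744.32 per year
Property tax: $6,104.64 × 2 = $12,209.28 per year
Earthquake insurance: $1,499.64 per year
Total annual escrow = $1,056.84 + $1,249.68 + $1,744.32 + $12,209.28 + $1,499.64 = $17,759.76
Base monthly escrow = $17,759.76 ÷ 12 = $1,479.98

$1,479.98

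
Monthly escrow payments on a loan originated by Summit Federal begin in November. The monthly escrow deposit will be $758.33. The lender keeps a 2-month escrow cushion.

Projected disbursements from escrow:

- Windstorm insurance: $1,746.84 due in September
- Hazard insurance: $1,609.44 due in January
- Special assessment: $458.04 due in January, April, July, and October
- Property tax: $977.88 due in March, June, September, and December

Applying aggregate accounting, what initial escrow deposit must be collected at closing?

Cushion = 2 × $758.33 = $1,516.66
Trial balance (start $0, +$758.33 each month, − disbursements):
  Nov: +$758.33 → $758.33
  Dec: +$758.33 − $977.88 → $538.78
  Jan: +$758.33 − $2,067.48 → -$770.37
  Feb: +$758.33 → -$12.04
  Mar: +$758.33 − $977.88 → -$231.59
  Apr: +$758.33 − $458.04 → $68.70
  May: +$758.33 → $827.03
  Jun: +$758.33 − $977.88 → $607.48
  Jul: +$758.33 − $458.04 → $907.77
  Aug: +$758.33 → $1,666.10
  Sep: +$758.33 − $2,724.72 → -$300.29
  Oct: +$758.33 − $458.04 → $0.00
Lowest trial balance = -$770.37 (Jan)
Initial deposit = cushion − low point = $1,516.66 − (-$770.37) = $2,287.03

$2,287.03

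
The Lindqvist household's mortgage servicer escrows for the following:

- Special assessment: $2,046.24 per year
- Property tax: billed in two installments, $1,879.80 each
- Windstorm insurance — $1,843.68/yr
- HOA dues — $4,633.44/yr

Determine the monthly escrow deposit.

Special assessment — $2,046.24
Property tax — $1,879.80 × 2 = $3,759.60
Windstorm insurance — $1,843.68
HOA dues — $4,633.44
Total annual escrow = $12,282.96
Per month = $12,282.96 / 12 = $1,023.58

$1,023.58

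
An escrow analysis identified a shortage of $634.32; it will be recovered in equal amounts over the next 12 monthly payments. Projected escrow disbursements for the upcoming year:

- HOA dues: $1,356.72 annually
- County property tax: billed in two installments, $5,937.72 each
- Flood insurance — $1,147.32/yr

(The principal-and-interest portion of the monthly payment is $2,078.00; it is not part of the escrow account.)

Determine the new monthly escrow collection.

$1,251.15

HOA dues: $1,356.72
County property tax: $5,937.72 × 2 = $11,875.44
Flood insurance: $1,147.32
Combined annual = $1,356.72 + $11,875.44 + $1,147.32 = $14,379.48
Monthly = $14,379.48 ÷ 12 = $1,198.29
Shortage spread = $634.32 / 12 = $52.86/mo
New monthly escrow = $1,198.29 + $52.86 = $1,251.15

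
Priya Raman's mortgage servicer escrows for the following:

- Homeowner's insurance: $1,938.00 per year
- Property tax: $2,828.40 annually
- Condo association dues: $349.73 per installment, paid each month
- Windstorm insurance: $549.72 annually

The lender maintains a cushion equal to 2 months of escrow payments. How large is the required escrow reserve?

$1,585.48

Homeowner's insurance = $1,938.00
Property tax = $2,828.40
Condo association dues = $349.73 × 12 = $4,196.76
Windstorm insurance = $549.72
Combined annual = $9,512.88
Base monthly escrow = $9,512.88 ÷ 12 = $792.74
Reserve = 2 × $792.74 = $1,585.48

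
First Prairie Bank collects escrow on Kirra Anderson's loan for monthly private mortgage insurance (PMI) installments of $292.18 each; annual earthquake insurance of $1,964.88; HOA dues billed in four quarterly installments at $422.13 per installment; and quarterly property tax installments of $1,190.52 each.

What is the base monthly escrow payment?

Private mortgage insurance (PMI) — $292.18 × 12 = $3,506.16
Earthquake insurance — $1,964.88
HOA dues — $422.13 × 4 = $1,688.52
Property tax — $1,190.52 × 4 = $4,762.08
Total annual escrow = $11,921.64
Per month = $11,921.64 ÷ 12 = $993.47

$993.47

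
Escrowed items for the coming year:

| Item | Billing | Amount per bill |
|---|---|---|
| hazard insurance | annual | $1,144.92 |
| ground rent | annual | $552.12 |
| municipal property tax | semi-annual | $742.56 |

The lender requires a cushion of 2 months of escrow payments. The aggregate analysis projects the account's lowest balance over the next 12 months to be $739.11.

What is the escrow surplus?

Hazard insurance: $1,144.92 annually
Ground rent: $552.12 annually
Municipal property tax: $742.56 × 2 = $1,485.12 annually
Yearly total = $1,144.92 + $552.12 + $1,485.12 = $3,182.16
Base monthly escrow = $3,182.16 / 12 = $265.18
Required reserve = 2 × $265.18 = $530.36
Surplus = $739.11 − $530.36 = $208.75

$208.75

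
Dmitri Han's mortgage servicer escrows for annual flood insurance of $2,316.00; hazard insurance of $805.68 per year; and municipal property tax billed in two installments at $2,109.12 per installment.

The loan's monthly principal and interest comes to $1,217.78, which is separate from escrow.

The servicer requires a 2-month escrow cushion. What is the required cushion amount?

$1,223.32

Flood insurance: $2,316.00
Hazard insurance: $805.68
Municipal property tax: $2,109.12 × 2 = $4,218.24
Total annual escrow = $2,316.00 + $805.68 + $4,218.24 = $7,339.92
Per month = $7,339.92 ÷ 12 = $611.66
Required cushion = 2 × $611.66 = $1,223.32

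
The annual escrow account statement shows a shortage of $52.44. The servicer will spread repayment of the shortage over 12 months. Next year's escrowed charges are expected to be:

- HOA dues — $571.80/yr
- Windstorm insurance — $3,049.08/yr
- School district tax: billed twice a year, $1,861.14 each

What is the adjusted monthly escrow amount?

HOA dues: $571.80/yr
Windstorm insurance: $3,049.08/yr
School district tax: $1,861.14 × 2 = $3,722.28/yr
Total annual escrow = $571.80 + $3,049.08 + $3,722.28 = $7,343.16
Monthly = $7,343.16 ÷ 12 = $611.93
Shortage per month = $52.44 ÷ 12 = $4.37
New monthly escrow = $611.93 + $4.37 = $616.30

$616.30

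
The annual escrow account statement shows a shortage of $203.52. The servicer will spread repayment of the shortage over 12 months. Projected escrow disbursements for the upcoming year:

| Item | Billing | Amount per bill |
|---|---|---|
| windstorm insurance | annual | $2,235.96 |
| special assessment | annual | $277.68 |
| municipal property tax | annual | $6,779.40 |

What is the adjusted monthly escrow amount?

$791.38

Windstorm insurance = $2,235.96 annually
Special assessment = $277.68 annually
Municipal property tax = $6,779.40 annually
Annual escrow total = $9,293.04
Base monthly escrow = $9,293.04 / 12 = $774.42
Shortage spread = $203.52 / 12 = $16.96/mo
Adjusted monthly = $774.42 + $16.96 = $791.38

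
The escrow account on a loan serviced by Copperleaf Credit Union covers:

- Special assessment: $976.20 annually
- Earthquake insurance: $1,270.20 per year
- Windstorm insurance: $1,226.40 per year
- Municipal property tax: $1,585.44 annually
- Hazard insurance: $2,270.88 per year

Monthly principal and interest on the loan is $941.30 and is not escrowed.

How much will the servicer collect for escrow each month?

Special assessment = $976.20 annually
Earthquake insurance = $1,270.20 annually
Windstorm insurance = $1,226.40 annually
Municipal property tax = $1,585.44 annually
Hazard insurance = $2,270.88 annually
Annual escrow total = $976.20 + $1,270.20 + $1,226.40 + $1,585.44 + $2,270.88 = $7,329.12
Base monthly escrow = $7,329.12 ÷ 12 = $610.76

$610.76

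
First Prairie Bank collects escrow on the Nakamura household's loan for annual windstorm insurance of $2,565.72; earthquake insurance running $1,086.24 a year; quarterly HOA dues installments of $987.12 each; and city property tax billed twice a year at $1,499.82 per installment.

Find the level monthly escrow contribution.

$883.34

Windstorm insurance = $2,565.72
Earthquake insurance = $1,086.24
HOA dues = $987.12 × 4 = $3,948.48
City property tax = $1,499.82 × 2 = $2,999.64
Total per year = $2,565.72 + $1,086.24 + $3,948.48 + $2,999.64 = $10,600.08
Monthly = $10,600.08 ÷ 12 = $883.34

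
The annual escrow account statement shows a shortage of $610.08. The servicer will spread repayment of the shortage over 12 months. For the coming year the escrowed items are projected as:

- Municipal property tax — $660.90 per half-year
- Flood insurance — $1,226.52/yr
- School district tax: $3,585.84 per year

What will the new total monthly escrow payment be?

$562.02

Municipal property tax — $660.90 × 2 = $1,321.80 annually
Flood insurance — $1,226.52 annually
School district tax — $3,585.84 annually
Yearly total = $1,321.80 + $1,226.52 + $3,585.84 = $6,134.16
Monthly = $6,134.16 ÷ 12 = $511.18
Shortage per month = $610.08 ÷ 12 = $50.84
New monthly escrow = $511.18 + $50.84 = $562.02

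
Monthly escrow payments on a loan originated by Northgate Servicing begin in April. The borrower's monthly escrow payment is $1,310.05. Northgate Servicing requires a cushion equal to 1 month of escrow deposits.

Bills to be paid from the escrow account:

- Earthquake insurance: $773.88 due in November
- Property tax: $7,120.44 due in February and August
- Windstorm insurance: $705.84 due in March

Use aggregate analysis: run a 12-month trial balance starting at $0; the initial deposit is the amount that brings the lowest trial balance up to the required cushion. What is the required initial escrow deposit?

$1,914.26

Cushion = 1 × $1,310.05 = $1,310.05
Trial balance (start $0, +$1,310.05 each month, − disbursements):
  Apr: +$1,310.05 → $1,310.05
  May: +$1,310.05 → $2,620.10
  Jun: +$1,310.05 → $3,930.15
  Jul: +$1,310.05 → $5,240.20
  Aug: +$1,310.05 − $7,120.44 → -$570.19
  Sep: +$1,310.05 → $739.86
  Oct: +$1,310.05 → $2,049.91
  Nov: +$1,310.05 − $773.88 → $2,586.08
  Dec: +$1,310.05 → $3,896.13
  Jan: +$1,310.05 → $5,206.18
  Feb: +$1,310.05 − $7,120.44 → -$604.21
  Mar: +$1,310.05 − $705.84 → $0.00
Lowest trial balance = -$604.21 (Feb)
Initial deposit = cushion − low point = $1,310.05 − (-$604.21) = $1,914.26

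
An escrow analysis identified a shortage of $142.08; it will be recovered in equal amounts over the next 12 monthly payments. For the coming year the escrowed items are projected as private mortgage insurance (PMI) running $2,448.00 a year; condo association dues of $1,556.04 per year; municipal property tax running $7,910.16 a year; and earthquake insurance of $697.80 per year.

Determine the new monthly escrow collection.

Private mortgage insurance (PMI): $2,448.00/yr
Condo association dues: $1,556.04/yr
Municipal property tax: $7,910.16/yr
Earthquake insurance: $697.80/yr
Annual escrow total = $2,448.00 + $1,556.04 + $7,910.16 + $697.80 = $12,612.00
Monthly = $12,612.00 ÷ 12 = $1,051.00
Monthly shortage recovery: $142.08 ÷ 12 = $11.84
New monthly escrow = $1,051.00 + $11.84 = $1,062.84

$1,062.84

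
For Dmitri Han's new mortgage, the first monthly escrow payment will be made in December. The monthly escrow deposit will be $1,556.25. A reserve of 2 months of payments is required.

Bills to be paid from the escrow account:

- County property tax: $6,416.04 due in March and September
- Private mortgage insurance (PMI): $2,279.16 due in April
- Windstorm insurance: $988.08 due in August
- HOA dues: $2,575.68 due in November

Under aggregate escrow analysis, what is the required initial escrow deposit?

$4,026.45

Cushion = 2 × $1,556.25 = $3,112.50
Trial balance (start $0, +$1,556.25 each month, − disbursements):
  Dec: +$1,556.25 → $1,556.25
  Jan: +$1,556.25 → $3,112.50
  Feb: +$1,556.25 → $4,668.75
  Mar: +$1,556.25 − $6,416.04 → -$191.04
  Apr: +$1,556.25 − $2,279.16 → -$913.95
  May: +$1,556.25 → $642.30
  Jun: +$1,556.25 → $2,198.55
  Jul: +$1,556.25 → $3,754.80
  Aug: +$1,556.25 − $988.08 → $4,322.97
  Sep: +$1,556.25 − $6,416.04 → -$536.82
  Oct: +$1,556.25 → $1,019.43
  Nov: +$1,556.25 − $2,575.68 → $0.00
Lowest trial balance = -$913.95 (Apr)
Initial deposit = cushion − low point = $3,112.50 − (-$913.95) = $4,026.45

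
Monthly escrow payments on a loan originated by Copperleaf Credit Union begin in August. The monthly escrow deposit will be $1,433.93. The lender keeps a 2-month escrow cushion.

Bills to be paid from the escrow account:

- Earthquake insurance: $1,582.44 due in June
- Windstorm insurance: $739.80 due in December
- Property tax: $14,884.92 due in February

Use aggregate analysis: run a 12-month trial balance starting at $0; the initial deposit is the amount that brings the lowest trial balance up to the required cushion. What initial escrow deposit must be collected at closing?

$8,455.07

Cushion = 2 × $1,433.93 = $2,867.86
Trial balance (start $0, +$1,433.93 each month, − disbursements):
  Aug: +$1,433.93 → $1,433.93
  Sep: +$1,433.93 → $2,867.86
  Oct: +$1,433.93 → $4,301.79
  Nov: +$1,433.93 → $5,735.72
  Dec: +$1,433.93 − $739.80 → $6,429.85
  Jan: +$1,433.93 → $7,863.78
  Feb: +$1,433.93 − $14,884.92 → -$5,587.21
  Mar: +$1,433.93 → -$4,153.28
  Apr: +$1,433.93 → -$2,719.35
  May: +$1,433.93 → -$1,285.42
  Jun: +$1,433.93 − $1,582.44 → -$1,433.93
  Jul: +$1,433.93 → $0.00
Lowest trial balance = -$5,587.21 (Feb)
Initial deposit = cushion − low point = $2,867.86 − (-$5,587.21) = $8,455.07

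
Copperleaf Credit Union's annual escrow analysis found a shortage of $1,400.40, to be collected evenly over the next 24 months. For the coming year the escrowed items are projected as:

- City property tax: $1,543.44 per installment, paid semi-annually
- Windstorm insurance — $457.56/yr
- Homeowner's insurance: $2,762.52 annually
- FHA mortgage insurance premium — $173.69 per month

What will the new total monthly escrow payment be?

City property tax = $1,543.44 × 2 = $3,086.88 annually
Windstorm insurance = $457.56 annually
Homeowner's insurance = $2,762.52 annually
FHA mortgage insurance premium = $173.69 × 12 = $2,084.28 annually
Total per year = $3,086.88 + $457.56 + $2,762.52 + $2,084.28 = $8,391.24
Monthly = $8,391.24 / 12 = $699.27
Monthly shortage recovery: $1,400.40 ÷ 24 = $58.35
Adjusted monthly = $699.27 + $58.35 = $757.62

$757.62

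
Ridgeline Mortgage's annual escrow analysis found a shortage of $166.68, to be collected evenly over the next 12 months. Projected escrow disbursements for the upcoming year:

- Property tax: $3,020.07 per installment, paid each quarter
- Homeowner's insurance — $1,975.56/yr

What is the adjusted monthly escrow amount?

Property tax: $3,020.07 × 4 = $12,080.28 per year
Homeowner's insurance: $1,975.56 per year
Yearly total = $12,080.28 + $1,975.56 = $14,055.84
Monthly escrow = $14,055.84 ÷ 12 = $1,171.32
Shortage per month = $166.68 ÷ 12 = $13.89
Adjusted monthly = $1,171.32 + $13.89 = $1,185.21

$1,185.21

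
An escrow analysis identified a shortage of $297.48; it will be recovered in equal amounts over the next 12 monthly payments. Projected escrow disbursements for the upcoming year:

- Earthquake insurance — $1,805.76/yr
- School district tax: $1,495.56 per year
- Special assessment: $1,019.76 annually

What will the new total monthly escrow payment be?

Earthquake insurance: $1,805.76 per year
School district tax: $1,495.56 per year
Special assessment: $1,019.76 per year
Yearly total = $1,805.76 + $1,495.56 + $1,019.76 = $4,321.08
Monthly escrow = $4,321.08 / 12 = $360.09
Shortage spread = $297.48 / 12 = $24.79/mo
New monthly escrow = $360.09 + $24.79 = $384.88

$384.88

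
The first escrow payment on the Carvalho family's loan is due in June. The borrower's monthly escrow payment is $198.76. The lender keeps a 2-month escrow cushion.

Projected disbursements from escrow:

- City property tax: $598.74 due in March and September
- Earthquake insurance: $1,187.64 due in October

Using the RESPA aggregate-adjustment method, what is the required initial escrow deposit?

Cushion = 2 × $198.76 = $397.52
Trial balance (start $0, +$198.76 each month, − disbursements):
  Jun: +$198.76 → $198.76
  Jul: +$198.76 → $397.52
  Aug: +$198.76 → $596.28
  Sep: +$198.76 − $598.74 → $196.30
  Oct: +$198.76 − $1,187.64 → -$792.58
  Nov: +$198.76 → -$593.82
  Dec: +$198.76 → -$395.06
  Jan: +$198.76 → -$196.30
  Feb: +$198.76 → $2.46
  Mar: +$198.76 − $598.74 → -$397.52
  Apr: +$198.76 → -$198.76
  May: +$198.76 → $0.00
Lowest trial balance = -$792.58 (Oct)
Initial deposit = cushion − low point = $397.52 − (-$792.58) = $1,190.10

$1,190.10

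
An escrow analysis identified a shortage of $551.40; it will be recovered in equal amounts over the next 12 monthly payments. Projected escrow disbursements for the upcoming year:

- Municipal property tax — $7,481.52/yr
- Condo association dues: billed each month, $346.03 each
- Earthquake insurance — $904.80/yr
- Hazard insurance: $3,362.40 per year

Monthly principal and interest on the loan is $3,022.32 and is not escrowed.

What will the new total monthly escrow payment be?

$1,371.04

Municipal property tax — $7,481.52 annually
Condo association dues — $346.03 × 12 = $4,152.36 annually
Earthquake insurance — $904.80 annually
Hazard insurance — $3,362.40 annually
Total per year = $15,901.08
Base monthly escrow = $15,901.08 / 12 = $1,325.09
Shortage spread = $551.40 / 12 = $45.95/mo
New monthly escrow = $1,325.09 + $45.95 = $1,371.04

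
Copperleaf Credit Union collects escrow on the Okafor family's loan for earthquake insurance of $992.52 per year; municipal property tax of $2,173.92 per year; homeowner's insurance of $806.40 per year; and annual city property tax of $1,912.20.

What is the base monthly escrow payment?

Earthquake insurance = $992.52 annually
Municipal property tax = $2,173.92 annually
Homeowner's insurance = $806.40 annually
City property tax = $1,912.20 annually
Annual escrow total = $992.52 + $2,173.92 + $806.40 + $1,912.20 = $5,885.04
Per month = $5,885.04 / 12 = $490.42

$490.42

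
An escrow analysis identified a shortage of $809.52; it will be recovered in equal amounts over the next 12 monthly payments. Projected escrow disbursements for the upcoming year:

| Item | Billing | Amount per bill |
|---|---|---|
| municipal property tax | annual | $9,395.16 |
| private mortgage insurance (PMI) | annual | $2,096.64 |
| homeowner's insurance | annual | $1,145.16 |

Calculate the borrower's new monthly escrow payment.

$1,120.54

Municipal property tax: $9,395.16
Private mortgage insurance (PMI): $2,096.64
Homeowner's insurance: $1,145.16
Combined annual = $12,636.96
Monthly escrow = $12,636.96 ÷ 12 = $1,053.08
Shortage spread = $809.52 / 12 = $67.46/mo
New monthly escrow = $1,053.08 + $67.46 = $1,120.54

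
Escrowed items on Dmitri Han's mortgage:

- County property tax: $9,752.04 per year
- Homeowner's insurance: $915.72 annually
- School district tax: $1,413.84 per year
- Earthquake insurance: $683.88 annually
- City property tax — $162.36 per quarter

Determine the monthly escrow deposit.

$1,117.91

County property tax — $9,752.04/yr
Homeowner's insurance — $915.72/yr
School district tax — $1,413.84/yr
Earthquake insurance — $683.88/yr
City property tax — $162.36 × 4 = $649.44/yr
Combined annual = $13,414.92
Monthly escrow = $13,414.92 / 12 = $1,117.91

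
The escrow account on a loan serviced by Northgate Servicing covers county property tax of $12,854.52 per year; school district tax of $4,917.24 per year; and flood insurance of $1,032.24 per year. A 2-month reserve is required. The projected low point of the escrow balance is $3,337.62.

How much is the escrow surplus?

County property tax — $12,854.52/yr
School district tax — $4,917.24/yr
Flood insurance — $1,032.24/yr
Total annual escrow = $12,854.52 + $4,917.24 + $1,032.24 = $18,804.00
Monthly = $18,804.00 / 12 = $1,567.00
Required reserve = 2 × $1,567.00 = $3,134.00
Surplus = $3,337.62 − $3,134.00 = $203.62

$203.62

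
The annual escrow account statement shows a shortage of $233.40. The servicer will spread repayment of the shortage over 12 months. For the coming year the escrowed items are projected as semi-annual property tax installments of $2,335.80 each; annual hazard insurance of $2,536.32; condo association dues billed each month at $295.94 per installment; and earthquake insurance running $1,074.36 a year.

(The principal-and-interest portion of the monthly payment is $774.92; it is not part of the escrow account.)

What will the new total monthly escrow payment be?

Property tax — $2,335.80 × 2 = $4,671.60
Hazard insurance — $2,536.32
Condo association dues — $295.94 × 12 = $3,551.28
Earthquake insurance — $1,074.36
Total per year = $4,671.60 + $2,536.32 + $3,551.28 + $1,074.36 = $11,833.56
Monthly = $11,833.56 / 12 = $986.13
Monthly shortage recovery: $233.40 / 12 = $19.45
Adjusted monthly = $986.13 + $19.45 = $1,005.58

$1,005.58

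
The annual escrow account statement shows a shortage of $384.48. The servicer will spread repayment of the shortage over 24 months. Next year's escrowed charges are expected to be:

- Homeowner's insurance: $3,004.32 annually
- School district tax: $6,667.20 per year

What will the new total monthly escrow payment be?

$821.98

Homeowner's insurance = $3,004.32 annually
School district tax = $6,667.20 annually
Annual escrow total = $9,671.52
Monthly = $9,671.52 / 12 = $805.96
Shortage per month = $384.48 / 24 = $16.02
New monthly escrow = $805.96 + $16.02 = $821.98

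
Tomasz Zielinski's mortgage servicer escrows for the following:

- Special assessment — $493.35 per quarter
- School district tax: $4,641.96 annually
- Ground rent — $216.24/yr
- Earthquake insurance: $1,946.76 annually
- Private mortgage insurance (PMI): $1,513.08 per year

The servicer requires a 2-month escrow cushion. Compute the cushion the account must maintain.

Special assessment — $493.35 × 4 = $1,973.40/yr
School district tax — $4,641.96/yr
Ground rent — $216.24/yr
Earthquake insurance — $1,946.76/yr
Private mortgage insurance (PMI) — $1,513.08/yr
Total per year = $1,973.40 + $4,641.96 + $216.24 + $1,946.76 + $1,513.08 = $10,291.44
Monthly escrow = $10,291.44 / 12 = $857.62
Reserve = 2 × $857.62 = $1,715.24

$1,715.24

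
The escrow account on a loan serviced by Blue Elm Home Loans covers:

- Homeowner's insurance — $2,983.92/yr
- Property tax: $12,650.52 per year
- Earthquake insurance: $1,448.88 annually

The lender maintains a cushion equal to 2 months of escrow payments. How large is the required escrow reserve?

$2,847.22

Homeowner's insurance: $2,983.92/yr
Property tax: $12,650.52/yr
Earthquake insurance: $1,448.88/yr
Total per year = $2,983.92 + $12,650.52 + $1,448.88 = $17,083.32
Base monthly escrow = $17,083.32 ÷ 12 = $1,423.61
Cushion = 2 × $1,423.61 = $2,847.22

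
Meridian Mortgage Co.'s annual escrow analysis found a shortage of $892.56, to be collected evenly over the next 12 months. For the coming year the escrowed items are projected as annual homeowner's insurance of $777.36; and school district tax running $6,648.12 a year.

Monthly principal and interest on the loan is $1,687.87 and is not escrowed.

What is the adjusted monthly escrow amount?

$693.17

Homeowner's insurance — $777.36 annually
School district tax — $6,648.12 annually
Yearly total = $777.36 + $6,648.12 = $7,425.48
Per month = $7,425.48 / 12 = $618.79
Monthly shortage recovery: $892.56 ÷ 12 = $74.38
New monthly escrow = $618.79 + $74.38 = $693.17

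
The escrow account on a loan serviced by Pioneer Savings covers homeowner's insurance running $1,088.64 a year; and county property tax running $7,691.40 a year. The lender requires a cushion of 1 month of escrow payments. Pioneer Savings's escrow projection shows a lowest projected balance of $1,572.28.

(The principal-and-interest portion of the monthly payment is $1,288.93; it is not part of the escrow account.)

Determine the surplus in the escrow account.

Homeowner's insurance: $1,088.64 annually
County property tax: $7,691.40 annually
Yearly total = $8,780.04
Per month = $8,780.04 / 12 = $731.67
Cushion = 1 × $731.67 = $731.67
Excess over cushion: $1,572.28 − $731.67 = $840.61

$840.61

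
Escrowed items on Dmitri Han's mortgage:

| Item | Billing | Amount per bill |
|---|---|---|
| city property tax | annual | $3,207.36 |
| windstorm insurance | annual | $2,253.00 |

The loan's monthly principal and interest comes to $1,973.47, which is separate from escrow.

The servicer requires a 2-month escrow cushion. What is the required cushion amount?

City property tax — $3,207.36 annually
Windstorm insurance — $2,253.00 annually
Annual escrow total = $5,460.36
Per month = $5,460.36 / 12 = $455.03
Cushion = 2 × $455.03 = $910.06

$910.06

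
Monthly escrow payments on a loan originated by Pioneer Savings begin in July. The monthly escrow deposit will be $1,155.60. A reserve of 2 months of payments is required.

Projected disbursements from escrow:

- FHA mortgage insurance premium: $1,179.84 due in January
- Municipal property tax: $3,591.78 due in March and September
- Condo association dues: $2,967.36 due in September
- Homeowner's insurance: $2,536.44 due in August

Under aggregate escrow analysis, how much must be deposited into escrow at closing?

Cushion = 2 × $1,155.60 = $2,311.20
Trial balance (start $0, +$1,155.60 each month, − disbursements):
  Jul: +$1,155.60 → $1,155.60
  Aug: +$1,155.60 − $2,536.44 → -$225.24
  Sep: +$1,155.60 − $6,559.14 → -$5,628.78
  Oct: +$1,155.60 → -$4,473.18
  Nov: +$1,155.60 → -$3,317.58
  Dec: +$1,155.60 → -$2,161.98
  Jan: +$1,155.60 − $1,179.84 → -$2,186.22
  Feb: +$1,155.60 → -$1,030.62
  Mar: +$1,155.60 − $3,591.78 → -$3,466.80
  Apr: +$1,155.60 → -$2,311.20
  May: +$1,155.60 → -$1,155.60
  Jun: +$1,155.60 → $0.00
Lowest trial balance = -$5,628.78 (Sep)
Initial deposit = cushion − low point = $2,311.20 − (-$5,628.78) = $7,939.98

$7,939.98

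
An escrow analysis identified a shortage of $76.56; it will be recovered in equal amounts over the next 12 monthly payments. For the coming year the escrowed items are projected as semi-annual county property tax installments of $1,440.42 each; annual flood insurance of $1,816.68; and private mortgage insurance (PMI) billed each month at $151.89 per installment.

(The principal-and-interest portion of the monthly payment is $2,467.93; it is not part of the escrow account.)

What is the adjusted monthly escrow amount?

$549.73

County property tax — $1,440.42 × 2 = $2,880.84 annually
Flood insurance — $1,816.68 annually
Private mortgage insurance (PMI) — $151.89 × 12 = $1,822.68 annually
Total per year = $2,880.84 + $1,816.68 + $1,822.68 = $6,520.20
Per month = $6,520.20 ÷ 12 = $543.35
Shortage per month = $76.56 / 12 = $6.38
Adjusted monthly = $543.35 + $6.38 = $549.73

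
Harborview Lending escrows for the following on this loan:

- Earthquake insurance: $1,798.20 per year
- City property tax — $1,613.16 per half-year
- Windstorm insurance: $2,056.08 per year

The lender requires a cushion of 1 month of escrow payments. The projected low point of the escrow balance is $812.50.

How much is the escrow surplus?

$222.45

Earthquake insurance — $1,798.20
City property tax — $1,613.16 × 2 = $3,226.32
Windstorm insurance — $2,056.08
Annual escrow total = $1,798.20 + $3,226.32 + $2,056.08 = $7,080.60
Per month = $7,080.60 ÷ 12 = $590.05
Cushion = 1 × $590.05 = $590.05
Surplus = $812.50 − $590.05 = $222.45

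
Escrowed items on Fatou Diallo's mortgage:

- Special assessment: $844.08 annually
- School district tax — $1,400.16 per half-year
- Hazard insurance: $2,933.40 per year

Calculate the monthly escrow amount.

Special assessment = $844.08 per year
School district tax = $1,400.16 × 2 = $2,800.32 per year
Hazard insurance = $2,933.40 per year
Annual escrow total = $6,577.80
Base monthly escrow = $6,577.80 ÷ 12 = $548.15

$548.15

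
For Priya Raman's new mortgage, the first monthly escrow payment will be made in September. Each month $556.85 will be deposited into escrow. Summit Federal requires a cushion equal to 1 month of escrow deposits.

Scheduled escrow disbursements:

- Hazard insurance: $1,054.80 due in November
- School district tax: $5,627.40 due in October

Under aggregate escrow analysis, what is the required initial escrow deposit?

$5,568.50

Cushion = 1 × $556.85 = $556.85
Trial balance (start $0, +$556.85 each month, − disbursements):
  Sep: +$556.85 → $556.85
  Oct: +$556.85 − $5,627.40 → -$4,513.70
  Nov: +$556.85 − $1,054.80 → -$5,011.65
  Dec: +$556.85 → -$4,454.80
  Jan: +$556.85 → -$3,897.95
  Feb: +$556.85 → -$3,341.10
  Mar: +$556.85 → -$2,784.25
  Apr: +$556.85 → -$2,227.40
  May: +$556.85 → -$1,670.55
  Jun: +$556.85 → -$1,113.70
  Jul: +$556.85 → -$556.85
  Aug: +$556.85 → $0.00
Lowest trial balance = -$5,011.65 (Nov)
Initial deposit = cushion − low point = $556.85 − (-$5,011.65) = $5,568.50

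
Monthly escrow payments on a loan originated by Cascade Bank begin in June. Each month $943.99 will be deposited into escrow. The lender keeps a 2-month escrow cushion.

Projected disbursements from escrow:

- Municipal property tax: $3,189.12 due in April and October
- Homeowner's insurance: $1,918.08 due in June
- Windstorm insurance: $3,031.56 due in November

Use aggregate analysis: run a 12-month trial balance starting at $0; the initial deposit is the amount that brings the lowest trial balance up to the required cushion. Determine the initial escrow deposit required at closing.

$4,362.80

Cushion = 2 × $943.99 = $1,887.98
Trial balance (start $0, +$943.99 each month, − disbursements):
  Jun: +$943.99 − $1,918.08 → -$974.09
  Jul: +$943.99 → -$30.10
  Aug: +$943.99 → $913.89
  Sep: +$943.99 → $1,857.88
  Oct: +$943.99 − $3,189.12 → -$387.25
  Nov: +$943.99 − $3,031.56 → -$2,474.82
  Dec: +$943.99 → -$1,530.83
  Jan: +$943.99 → -$586.84
  Feb: +$943.99 → $357.15
  Mar: +$943.99 → $1,301.14
  Apr: +$943.99 − $3,189.12 → -$943.99
  May: +$943.99 → $0.00
Lowest trial balance = -$2,474.82 (Nov)
Initial deposit = cushion − low point = $1,887.98 − (-$2,474.82) = $4,362.80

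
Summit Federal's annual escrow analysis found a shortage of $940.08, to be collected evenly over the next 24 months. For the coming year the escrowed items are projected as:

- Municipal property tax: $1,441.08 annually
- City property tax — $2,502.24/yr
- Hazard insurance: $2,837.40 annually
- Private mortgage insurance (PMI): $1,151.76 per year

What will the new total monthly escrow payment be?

$700.21

Municipal property tax = $1,441.08/yr
City property tax = $2,502.24/yr
Hazard insurance = $2,837.40/yr
Private mortgage insurance (PMI) = $1,151.76/yr
Total annual escrow = $1,441.08 + $2,502.24 + $2,837.40 + $1,151.76 = $7,932.48
Monthly escrow = $7,932.48 / 12 = $661.04
Monthly shortage recovery: $940.08 / 24 = $39.17
Adjusted monthly = $661.04 + $39.17 = $700.21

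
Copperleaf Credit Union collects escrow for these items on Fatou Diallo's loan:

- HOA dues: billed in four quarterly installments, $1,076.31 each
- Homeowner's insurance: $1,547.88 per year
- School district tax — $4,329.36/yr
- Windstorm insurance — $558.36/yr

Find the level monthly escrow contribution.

HOA dues = $1,076.31 × 4 = $4,305.24/yr
Homeowner's insurance = $1,547.88/yr
School district tax = $4,329.36/yr
Windstorm insurance = $558.36/yr
Combined annual = $10,740.84
Monthly escrow = $10,740.84 / 12 = $895.07

$895.07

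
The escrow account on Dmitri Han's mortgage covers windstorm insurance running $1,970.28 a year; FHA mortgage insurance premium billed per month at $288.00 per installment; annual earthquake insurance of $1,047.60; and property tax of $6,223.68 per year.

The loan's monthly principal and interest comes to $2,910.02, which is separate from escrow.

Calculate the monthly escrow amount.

Windstorm insurance — $1,970.28
FHA mortgage insurance premium — $288.00 × 12 = $3,456.00
Earthquake insurance — $1,047.60
Property tax — $6,223.68
Total per year = $1,970.28 + $3,456.00 + $1,047.60 + $6,223.68 = $12,697.56
Monthly escrow = $12,697.56 / 12 = $1,058.13

$1,058.13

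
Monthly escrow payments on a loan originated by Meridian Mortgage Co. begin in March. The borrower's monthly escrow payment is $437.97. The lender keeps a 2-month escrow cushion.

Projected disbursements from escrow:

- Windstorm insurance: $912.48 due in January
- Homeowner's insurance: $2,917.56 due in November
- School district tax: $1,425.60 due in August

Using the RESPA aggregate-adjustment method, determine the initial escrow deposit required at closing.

$1,313.91

Cushion = 2 × $437.97 = $875.94
Trial balance (start $0, +$437.97 each month, − disbursements):
  Mar: +$437.97 → $437.97
  Apr: +$437.97 → $875.94
  May: +$437.97 → $1,313.91
  Jun: +$437.97 → $1,751.88
  Jul: +$437.97 → $2,189.85
  Aug: +$437.97 − $1,425.60 → $1,202.22
  Sep: +$437.97 → $1,640.19
  Oct: +$437.97 → $2,078.16
  Nov: +$437.97 − $2,917.56 → -$401.43
  Dec: +$437.97 → $36.54
  Jan: +$437.97 − $912.48 → -$437.97
  Feb: +$437.97 → $0.00
Lowest trial balance = -$437.97 (Jan)
Initial deposit = cushion − low point = $875.94 − (-$437.97) = $1,313.91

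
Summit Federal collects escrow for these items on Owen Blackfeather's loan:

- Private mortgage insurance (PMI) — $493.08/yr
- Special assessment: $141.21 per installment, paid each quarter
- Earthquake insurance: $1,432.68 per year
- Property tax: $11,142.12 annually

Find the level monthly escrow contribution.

$1,136.06

Private mortgage insurance (PMI): $493.08 annually
Special assessment: $141.21 × 4 = $564.84 annually
Earthquake insurance: $1,432.68 annually
Property tax: $11,142.12 annually
Total per year = $493.08 + $564.84 + $1,432.68 + $11,142.12 = $13,632.72
Base monthly escrow = $13,632.72 ÷ 12 = $1,136.06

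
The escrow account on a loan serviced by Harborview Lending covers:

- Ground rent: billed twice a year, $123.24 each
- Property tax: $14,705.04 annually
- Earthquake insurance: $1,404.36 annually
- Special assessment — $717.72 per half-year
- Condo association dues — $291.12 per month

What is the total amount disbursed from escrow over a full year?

Ground rent — $123.24 × 2 = $246.48/yr
Property tax — $14,705.04/yr
Earthquake insurance — $1,404.36/yr
Special assessment — $717.72 × 2 = $1,435.44/yr
Condo association dues — $291.12 × 12 = $3,493.44/yr
Total annual escrow = $246.48 + $14,705.04 + $1,404.36 + $1,435.44 + $3,493.44 = $21,284.76

$21,284.76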